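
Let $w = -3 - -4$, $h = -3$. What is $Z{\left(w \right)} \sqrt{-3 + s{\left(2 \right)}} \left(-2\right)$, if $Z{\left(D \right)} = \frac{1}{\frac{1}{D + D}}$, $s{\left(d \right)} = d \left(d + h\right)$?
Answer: $- 4 i \sqrt{5} \approx - 8.9443 i$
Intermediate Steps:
$s{\left(d \right)} = d \left(-3 + d\right)$ ($s{\left(d \right)} = d \left(d - 3\right) = d \left(-3 + d\right)$)
$w = 1$ ($w = -3 + 4 = 1$)
$Z{\left(D \right)} = 2 D$ ($Z{\left(D \right)} = \frac{1}{\frac{1}{2 D}} = \frac{1}{\frac{1}{2} \frac{1}{D}} = 2 D$)
$Z{\left(w \right)} \sqrt{-3 + s{\left(2 \right)}} \left(-2\right) = 2 \cdot 1 \sqrt{-3 + 2 \left(-3 + 2\right)} \left(-2\right) = 2 \sqrt{-3 + 2 \left(-1\right)} \left(-2\right) = 2 \sqrt{-3 - 2} \left(-2\right) = 2 \sqrt{-5} \left(-2\right) = 2 i \sqrt{5} \left(-2\right) = 2 \left(- 2 i \sqrt{5}\right) = - 4 i \sqrt{5}$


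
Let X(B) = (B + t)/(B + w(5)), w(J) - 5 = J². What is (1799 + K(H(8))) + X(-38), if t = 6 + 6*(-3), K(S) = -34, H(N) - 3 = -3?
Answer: 7085/4 ≈ 1771.3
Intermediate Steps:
H(N) = 0 (H(N) = 3 - 3 = 0)
t = -12 (t = 6 - 18 = -12)
w(J) = 5 + J²
X(B) = (-12 + B)/(30 + B) (X(B) = (B - 12)/(B + (5 + 5²)) = (-12 + B)/(B + (5 + 25)) = (-12 + B)/(B + 30) = (-12 + B)/(30 + B))
(1799 + K(H(8))) + X(-38) = (1799 - 34) + (-12 - 38)/(30 - 38) = 1765 - 50/(-8) = 1765 - ⅛*(-50) = 1765 + 25/4 = 7085/4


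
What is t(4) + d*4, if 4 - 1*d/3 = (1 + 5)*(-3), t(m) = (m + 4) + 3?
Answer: 275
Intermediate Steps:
t(m) = 7 + m (t(m) = (4 + m) + 3 = 7 + m)
d = 66 (d = 12 - 3*(1 + 5)*(-3) = 12 - 18*(-3) = 12 - 3*(-18) = 12 + 54 = 66)
t(4) + d*4 = (7 + 4) + 66*4 = 11 + 264 = 275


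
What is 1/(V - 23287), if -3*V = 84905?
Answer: -3/154766 ≈ -1.9384e-5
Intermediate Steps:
V = -84905/3 (V = -⅓*84905 = -84905/3 ≈ -28302.)
1/(V - 23287) = 1/(-84905/3 - 23287) = 1/(-154766/3) = -3/154766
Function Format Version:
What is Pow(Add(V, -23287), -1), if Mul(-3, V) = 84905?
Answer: Rational(-3, 154766) ≈ -1.9384e-5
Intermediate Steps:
V = Rational(-84905, 3) (V = Mul(Rational(-1, 3), 84905) = Rational(-84905, 3) ≈ -28302.)
Pow(Add(V, -23287), -1) = Pow(Add(Rational(-84905, 3), -23287), -1) = Pow(Rational(-154766, 3), -1) = Rational(-3, 154766)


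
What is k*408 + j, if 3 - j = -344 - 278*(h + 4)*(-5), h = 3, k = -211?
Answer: -95471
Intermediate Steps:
j = -9383 (j = 3 - (-344 - 278*(3 + 4)*(-5)) = 3 - (-344 - 1946*(-5)) = 3 - (-344 - 278*(-35)) = 3 - (-344 + 9730) = 3 - 1*9386 = 3 - 9386 = -9383)
k*408 + j = -211*408 - 9383 = -86088 - 9383 = -95471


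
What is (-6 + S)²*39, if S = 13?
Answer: 1911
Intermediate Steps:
(-6 + S)²*39 = (-6 + 13)²*39 = 7²*39 = 49*39 = 1911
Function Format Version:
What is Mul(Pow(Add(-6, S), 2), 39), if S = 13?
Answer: 1911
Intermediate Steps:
Mul(Pow(Add(-6, S), 2), 39) = Mul(Pow(Add(-6, 13), 2), 39) = Mul(Pow(7, 2), 39) = Mul(49, 39) = 1911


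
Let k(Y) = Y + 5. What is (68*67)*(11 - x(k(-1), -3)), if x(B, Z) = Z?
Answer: 63784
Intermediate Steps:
k(Y) = 5 + Y
(68*67)*(11 - x(k(-1), -3)) = (68*67)*(11 - 1*(-3)) = 4556*(11 + 3) = 4556*14 = 63784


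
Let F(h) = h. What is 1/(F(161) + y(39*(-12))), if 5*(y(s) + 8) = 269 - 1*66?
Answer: 5/968 ≈ 0.0051653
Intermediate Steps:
y(s) = 163/5 (y(s) = -8 + (269 - 1*66)/5 = -8 + (269 - 66)/5 = -8 + (1/5)*203 = -8 + 203/5 = 163/5)
1/(F(161) + y(39*(-12))) = 1/(161 + 163/5) = 1/(968/5) = 5/968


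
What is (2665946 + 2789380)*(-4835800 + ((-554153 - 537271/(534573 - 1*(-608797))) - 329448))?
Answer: -17837257760848885983/571685 ≈ -3.1201e+13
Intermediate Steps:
(2665946 + 2789380)*(-4835800 + ((-554153 - 537271/(534573 - 1*(-608797))) - 329448)) = 5455326*(-4835800 + ((-554153 - 537271/(534573 + 608797)) - 329448)) = 5455326*(-4835800 + ((-554153 - 537271/1143370) - 329448)) = 5455326*(-4835800 + (-633602452881/1143370 - 329448)) = 5455326*(-4835800 - 1010283412641/1143370) = 5455326*(-6539392058641/1143370) = -17837257760848885983/571685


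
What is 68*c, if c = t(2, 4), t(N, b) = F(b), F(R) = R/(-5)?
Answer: -272/5 ≈ -54.400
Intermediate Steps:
F(R) = -R/5 (F(R) = R*(-⅕) = -R/5)
t(N, b) = -b/5
c = -⅘ (c = -⅕*4 = -⅘ ≈ -0.80000)
68*c = 68*(-⅘) = -272/5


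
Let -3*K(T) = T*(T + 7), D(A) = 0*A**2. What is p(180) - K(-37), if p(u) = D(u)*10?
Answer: 370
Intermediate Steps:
D(A) = 0
K(T) = -T*(7 + T)/3 (K(T) = -T*(T + 7)/3 = -T*(7 + T)/3)
p(u) = 0 (p(u) = 0*10 = 0)
p(180) - K(-37) = 0 - (-1)*(-37)*(7 - 37)/3 = 0 - (-1)*(-37)*(-30)/3 = 0 - 1*(-370) = 0 + 370 = 370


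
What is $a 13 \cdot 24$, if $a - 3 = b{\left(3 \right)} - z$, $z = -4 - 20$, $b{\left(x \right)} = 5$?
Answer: $9984$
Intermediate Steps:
$z = -24$ ($z = -4 - 20 = -24$)
$a = 32$ ($a = 3 + \left(5 - -24\right) = 3 + \left(5 + 24\right) = 3 + 29 = 32$)
$a 13 \cdot 24 = 32 \cdot 13 \cdot 24 = 416 \cdot 24 = 9984$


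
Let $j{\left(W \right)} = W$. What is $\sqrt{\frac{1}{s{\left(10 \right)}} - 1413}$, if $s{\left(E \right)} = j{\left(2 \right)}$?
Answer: $\frac{5 i \sqrt{226}}{2} \approx 37.583 i$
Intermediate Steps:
$s{\left(E \right)} = 2$
$\sqrt{\frac{1}{s{\left(10 \right)}} - 1413} = \sqrt{\frac{1}{2} - 1413} = \sqrt{- \frac{2825}{2}} = \frac{5 i \sqrt{226}}{2}$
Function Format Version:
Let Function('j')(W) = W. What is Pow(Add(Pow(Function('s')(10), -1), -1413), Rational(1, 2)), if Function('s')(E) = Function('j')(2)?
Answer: Mul(Rational(5, 2), I, Pow(226, Rational(1, 2))) ≈ Mul(37.583, I)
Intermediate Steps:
Function('s')(E) = 2
Pow(Add(Pow(Function('s')(10), -1), -1413), Rational(1, 2)) = Pow(Add(Pow(2, -1), -1413), Rational(1, 2)) = Pow(Add(Rational(1, 2), -1413), Rational(1, 2)) = Pow(Rational(-2825, 2), Rational(1, 2)) = Mul(Rational(5, 2), I, Pow(226, Rational(1, 2)))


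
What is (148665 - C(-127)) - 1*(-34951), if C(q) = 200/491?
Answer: 90155256/491 ≈ 1.8362e+5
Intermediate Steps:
C(q) = 200/491 (C(q) = 200*(1/491) = 200/491)
(148665 - C(-127)) - 1*(-34951) = (148665 - 1*200/491) - 1*(-34951) = (148665 - 200/491) + 34951 = 72994315/491 + 34951 = 90155256/491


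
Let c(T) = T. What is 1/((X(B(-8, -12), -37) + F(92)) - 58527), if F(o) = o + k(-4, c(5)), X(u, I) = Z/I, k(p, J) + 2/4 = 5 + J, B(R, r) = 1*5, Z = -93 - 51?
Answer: -74/4323199 ≈ -1.7117e-5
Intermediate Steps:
Z = -144
B(R, r) = 5
k(p, J) = 9/2 + J (k(p, J) = -½ + (5 + J) = 9/2 + J)
X(u, I) = -144/I
F(o) = 19/2 + o (F(o) = o + (9/2 + 5) = o + 19/2 = 19/2 + o)
1/((X(B(-8, -12), -37) + F(92)) - 58527) = 1/((-144/(-37) + (19/2 + 92)) - 58527) = 1/((-144*(-1/37) + 203/2) - 58527) = 1/((144/37 + 203/2) - 58527) = 1/(7799/74 - 58527) = 1/(-4323199/74) = -74/4323199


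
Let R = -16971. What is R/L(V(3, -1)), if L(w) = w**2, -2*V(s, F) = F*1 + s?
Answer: -16971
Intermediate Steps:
V(s, F) = -F/2 - s/2 (V(s, F) = -(F*1 + s)/2 = -(F + s)/2 = -F/2 - s/2)
R/L(V(3, -1)) = -16971/(-1/2*(-1) - 1/2*3)**2 = -16971/(1/2 - 3/2)**2 = -16971/((-1)**2) = -16971/1 = -16971*1 = -16971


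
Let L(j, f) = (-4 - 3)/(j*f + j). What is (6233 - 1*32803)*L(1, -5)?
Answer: -92995/2 ≈ -46498.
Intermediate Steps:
L(j, f) = -7/(j + f*j) (L(j, f) = -7/(f*j + j) = -7/(j + f*j))
(6233 - 1*32803)*L(1, -5) = (6233 - 1*32803)*(-7/(1*(1 - 5))) = (6233 - 32803)*(-7*1/(-4)) = -(-185990)*(-1)/4 = -26570*7/4 = -92995/2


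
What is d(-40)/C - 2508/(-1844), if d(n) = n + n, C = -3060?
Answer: 97775/70533 ≈ 1.3862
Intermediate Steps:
d(n) = 2*n
d(-40)/C - 2508/(-1844) = (2*(-40))/(-3060) - 2508/(-1844) = -80*(-1/3060) - 2508*(-1/1844) = 4/153 + 627/461 = 97775/70533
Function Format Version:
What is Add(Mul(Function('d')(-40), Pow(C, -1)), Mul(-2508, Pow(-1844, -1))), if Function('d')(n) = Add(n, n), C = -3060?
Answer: Rational(97775, 70533) ≈ 1.3862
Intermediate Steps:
Function('d')(n) = Mul(2, n)
Add(Mul(Function('d')(-40), Pow(C, -1)), Mul(-2508, Pow(-1844, -1))) = Add(Mul(Mul(2, -40), Pow(-3060, -1)), Mul(-2508, Pow(-1844, -1))) = Add(Mul(-80, Rational(-1, 3060)), Mul(-2508, Rational(-1, 1844))) = Add(Rational(4, 153), Rational(627, 461)) = Rational(97775, 70533)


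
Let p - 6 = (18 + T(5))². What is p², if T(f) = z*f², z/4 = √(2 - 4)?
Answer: 360988900 - 141624000*I*√2 ≈ 3.6099e+8 - 2.0029e+8*I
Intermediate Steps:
z = 4*I*√2 (z = 4*√(2 - 4) = 4*√(-2) = 4*(I*√2) = 4*I*√2 ≈ 5.6569*I)
T(f) = 4*I*√2*f² (T(f) = (4*I*√2)*f² = 4*I*√2*f²)
p = 6 + (18 + 100*I*√2)² (p = 6 + (18 + 4*I*√2*5²)² = 6 + (18 + 4*I*√2*25)² = 6 + (18 + 100*I*√2)² ≈ -19670.0 + 5091.2*I)
p² = (-19670 + 3600*I*√2)²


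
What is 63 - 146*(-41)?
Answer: 6049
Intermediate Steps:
63 - 146*(-41) = 63 + 5986 = 6049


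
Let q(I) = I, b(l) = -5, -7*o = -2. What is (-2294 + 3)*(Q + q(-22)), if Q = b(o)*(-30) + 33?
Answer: -368851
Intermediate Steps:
o = 2/7 (o = -⅐*(-2) = 2/7 ≈ 0.28571)
Q = 183 (Q = -5*(-30) + 33 = 150 + 33 = 183)
(-2294 + 3)*(Q + q(-22)) = (-2294 + 3)*(183 - 22) = -2291*161 = -368851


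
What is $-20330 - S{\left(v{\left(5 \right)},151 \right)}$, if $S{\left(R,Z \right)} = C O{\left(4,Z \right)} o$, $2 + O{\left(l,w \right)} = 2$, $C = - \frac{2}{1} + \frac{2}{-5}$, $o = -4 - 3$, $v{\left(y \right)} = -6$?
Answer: $-20330$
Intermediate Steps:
$o = -7$ ($o = -4 - 3 = -7$)
$C = - \frac{12}{5}$ ($C = \left(-2\right) 1 + 2 \left(- \frac{1}{5}\right) = -2 - \frac{2}{5} = - \frac{12}{5} \approx -2.4$)
$O{\left(l,w \right)} = 0$ ($O{\left(l,w \right)} = -2 + 2 = 0$)
$S{\left(R,Z \right)} = 0$ ($S{\left(R,Z \right)} = \left(- \frac{12}{5}\right) 0 \left(-7\right) = 0 \left(-7\right) = 0$)
$-20330 - S{\left(v{\left(5 \right)},151 \right)} = -20330 - 0 = -20330 + 0 = -20330$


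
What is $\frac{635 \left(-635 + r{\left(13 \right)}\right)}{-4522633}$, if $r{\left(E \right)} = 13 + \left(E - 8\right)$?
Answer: $\frac{391795}{4522633} \approx 0.08663$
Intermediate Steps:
$r{\left(E \right)} = 5 + E$ ($r{\left(E \right)} = 13 + \left(-8 + E\right) = 5 + E$)
$\frac{635 \left(-635 + r{\left(13 \right)}\right)}{-4522633} = \frac{635 \left(-635 + \left(5 + 13\right)\right)}{-4522633} = 635 \left(-635 + 18\right) \left(- \frac{1}{4522633}\right) = 635 \left(-617\right) \left(- \frac{1}{4522633}\right) = \left(-391795\right) \left(- \frac{1}{4522633}\right) = \frac{391795}{4522633}$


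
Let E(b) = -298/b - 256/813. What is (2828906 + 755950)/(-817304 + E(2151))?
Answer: -1044843922188/238211964647 ≈ -4.3862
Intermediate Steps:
E(b) = -256/813 - 298/b (E(b) = -298/b - 256*1/813 = -298/b - 256/813 = -256/813 - 298/b)
(2828906 + 755950)/(-817304 + E(2151)) = (2828906 + 755950)/(-817304 + (-256/813 - 298/2151)) = 3584856/(-817304 + (-256/813 - 298*1/2151)) = 3584856/(-817304 + (-256/813 - 298/2151)) = 3584856/(-817304 - 264310/582921) = 3584856/(-476423929294/582921) = 3584856*(-582921/476423929294) = -1044843922188/238211964647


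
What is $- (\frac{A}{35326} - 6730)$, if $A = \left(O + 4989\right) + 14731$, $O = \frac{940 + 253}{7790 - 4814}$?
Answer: $\frac{707467396567}{105130176} \approx 6729.4$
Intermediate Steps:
$O = \frac{1193}{2976} \approx 0.40087$
$A = \frac{58687913}{2976}$ ($A = \left(\frac{1193}{2976} + 4989\right) + 14731 = \frac{14848457}{2976} + 14731 = \frac{58687913}{2976} \approx 19720.0$)
$- (\frac{A}{35326} - 6730) = - (\frac{58687913}{2976 \cdot 35326} - 6730) = - (\frac{58687913}{2976} \cdot \frac{1}{35326} - 6730) = - (\frac{58687913}{105130176} - 6730) = \left(-1\right) \left(- \frac{707467396567}{105130176}\right) = \frac{707467396567}{105130176}$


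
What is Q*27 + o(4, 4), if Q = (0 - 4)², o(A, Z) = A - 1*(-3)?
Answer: 439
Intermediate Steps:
o(A, Z) = 3 + A (o(A, Z) = A + 3 = 3 + A)
Q = 16 (Q = (-4)² = 16)
Q*27 + o(4, 4) = 16*27 + (3 + 4) = 432 + 7 = 439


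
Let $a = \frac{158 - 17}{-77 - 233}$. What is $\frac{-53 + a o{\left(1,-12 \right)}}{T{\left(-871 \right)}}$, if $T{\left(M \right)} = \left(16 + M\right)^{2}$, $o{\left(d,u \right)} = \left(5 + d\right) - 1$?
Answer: $- \frac{3427}{45323550} \approx -7.5612 \cdot 10^{-5}$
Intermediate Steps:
$o{\left(d,u \right)} = 4 + d$
$a = - \frac{141}{310}$ ($a = \frac{141}{-310} = 141 \left(- \frac{1}{310}\right) = - \frac{141}{310} \approx -0.45484$)
$\frac{-53 + a o{\left(1,-12 \right)}}{T{\left(-871 \right)}} = \frac{-53 - \frac{141 \left(4 + 1\right)}{310}}{\left(16 - 871\right)^{2}} = \frac{-53 - \frac{141}{62}}{\left(-855\right)^{2}} = \frac{-53 - \frac{141}{62}}{731025} = \left(- \frac{3427}{62}\right) \frac{1}{731025} = - \frac{3427}{45323550}$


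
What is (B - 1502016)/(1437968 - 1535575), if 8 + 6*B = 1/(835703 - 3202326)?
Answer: 7109417534931/461997942322 ≈ 15.388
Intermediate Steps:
B = -6310995/4733246 (B = -4/3 + 1/(6*(835703 - 3202326)) = -4/3 + (⅙)/(-2366623) = -4/3 + (⅙)*(-1/2366623) = -4/3 - 1/14199738 = -6310995/4733246 ≈ -1.3333)
(B - 1502016)/(1437968 - 1535575) = (-6310995/4733246 - 1502016)/(1437968 - 1535575) = -7109417534931/4733246/(-97607) = -7109417534931/4733246*(-1/97607) = 7109417534931/461997942322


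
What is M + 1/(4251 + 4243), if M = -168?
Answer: -1426991/8494 ≈ -168.00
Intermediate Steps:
M + 1/(4251 + 4243) = -168 + 1/(4251 + 4243) = -168 + 1/8494 = -1426991/8494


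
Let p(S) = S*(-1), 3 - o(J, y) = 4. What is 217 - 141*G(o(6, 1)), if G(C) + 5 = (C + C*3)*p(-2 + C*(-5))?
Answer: -770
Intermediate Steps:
o(J, y) = -1 (o(J, y) = 3 - 1*4 = 3 - 4 = -1)
p(S) = -S
G(C) = -5 + 4*C*(2 + 5*C) (G(C) = -5 + (C + C*3)*(-(-2 + C*(-5))) = -5 + (C + 3*C)*(-(-2 - 5*C)) = -5 + (4*C)*(2 + 5*C) = -5 + 4*C*(2 + 5*C))
217 - 141*G(o(6, 1)) = 217 - 141*(-5 + 4*(-1)*(2 + 5*(-1))) = 217 - 141*(-5 + 4*(-1)*(2 - 5)) = 217 - 141*(-5 + 4*(-1)*(-3)) = 217 - 141*(-5 + 12) = 217 - 141*7 = 217 - 987 = -770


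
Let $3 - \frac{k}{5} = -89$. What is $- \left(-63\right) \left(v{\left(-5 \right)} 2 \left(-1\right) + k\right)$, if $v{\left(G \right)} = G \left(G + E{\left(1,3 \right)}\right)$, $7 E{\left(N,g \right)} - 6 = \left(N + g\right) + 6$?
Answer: $27270$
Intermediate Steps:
$k = 460$ ($k = 15 - -445 = 15 + 445 = 460$)
$E{\left(N,g \right)} = \frac{12}{7} + \frac{N}{7} + \frac{g}{7}$ ($E{\left(N,g \right)} = \frac{6}{7} + \frac{\left(N + g\right) + 6}{7} = \frac{6}{7} + \frac{6 + N + g}{7} = \frac{6}{7} + \left(\frac{6}{7} + \frac{N}{7} + \frac{g}{7}\right) = \frac{12}{7} + \frac{N}{7} + \frac{g}{7}$)
$v{\left(G \right)} = G \left(\frac{16}{7} + G\right)$ ($v{\left(G \right)} = G \left(G + \left(\frac{12}{7} + \frac{1}{7} \cdot 1 + \frac{1}{7} \cdot 3\right)\right) = G \left(G + \left(\frac{12}{7} + \frac{1}{7} + \frac{3}{7}\right)\right) = G \left(G + \frac{16}{7}\right) = G \left(\frac{16}{7} + G\right)$)
$- \left(-63\right) \left(v{\left(-5 \right)} 2 \left(-1\right) + k\right) = - \left(-63\right) \left(\frac{1}{7} \left(-5\right) \left(16 + 7 \left(-5\right)\right) 2 \left(-1\right) + 460\right) = - \left(-63\right) \left(\frac{1}{7} \left(-5\right) \left(16 - 35\right) 2 \left(-1\right) + 460\right) = - \left(-63\right) \left(\frac{1}{7} \left(-5\right) \left(-19\right) 2 \left(-1\right) + 460\right) = - \left(-63\right) \left(\frac{95}{7} \cdot 2 \left(-1\right) + 460\right) = - \left(-63\right) \left(\frac{190}{7} \left(-1\right) + 460\right) = - \left(-63\right) \left(- \frac{190}{7} + 460\right) = - \frac{\left(-63\right) 3030}{7} = \left(-1\right) \left(-27270\right) = 27270$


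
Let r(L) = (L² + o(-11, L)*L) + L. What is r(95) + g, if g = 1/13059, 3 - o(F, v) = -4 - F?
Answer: 114135661/13059 ≈ 8740.0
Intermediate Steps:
o(F, v) = 7 + F (o(F, v) = 3 - (-4 - F) = 3 + (4 + F) = 7 + F)
g = 1/13059 ≈ 7.6576e-5
r(L) = L² - 3*L (r(L) = (L² + (7 - 11)*L) + L = (L² - 4*L) + L = L² - 3*L)
r(95) + g = 95*(-3 + 95) + 1/13059 = 95*92 + 1/13059 = 8740 + 1/13059 = 114135661/13059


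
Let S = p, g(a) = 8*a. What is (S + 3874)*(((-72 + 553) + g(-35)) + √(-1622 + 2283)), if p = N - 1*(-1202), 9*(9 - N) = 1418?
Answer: 2971249/3 + 44347*√661/9 ≈ 1.1171e+6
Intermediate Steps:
N = -1337/9 (N = 9 - ⅑*1418 = 9 - 1418/9 = -1337/9 ≈ -148.56)
p = 9481/9 (p = -1337/9 - 1*(-1202) = -1337/9 + 1202 = 9481/9 ≈ 1053.4)
S = 9481/9 ≈ 1053.4
(S + 3874)*(((-72 + 553) + g(-35)) + √(-1622 + 2283)) = (9481/9 + 3874)*(((-72 + 553) + 8*(-35)) + √(-1622 + 2283)) = 44347*((481 - 280) + √661)/9 = 44347*(201 + √661)/9 = 2971249/3 + 44347*√661/9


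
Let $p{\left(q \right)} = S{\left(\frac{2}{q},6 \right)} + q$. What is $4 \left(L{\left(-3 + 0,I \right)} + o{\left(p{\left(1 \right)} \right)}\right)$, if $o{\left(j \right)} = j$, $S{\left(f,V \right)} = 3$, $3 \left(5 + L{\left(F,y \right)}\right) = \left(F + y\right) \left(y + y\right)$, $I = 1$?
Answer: $- \frac{28}{3} \approx -9.3333$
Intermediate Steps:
$L{\left(F,y \right)} = -5 + \frac{2 y \left(F + y\right)}{3}$ ($L{\left(F,y \right)} = -5 + \frac{\left(F + y\right) \left(y + y\right)}{3} = -5 + \frac{\left(F + y\right) 2 y}{3} = -5 + \frac{2 y \left(F + y\right)}{3}$)
$p{\left(q \right)} = 3 + q$
$4 \left(L{\left(-3 + 0,I \right)} + o{\left(p{\left(1 \right)} \right)}\right) = 4 \left(\left(-5 + \frac{2 \cdot 1^{2}}{3} + \frac{2}{3} \left(-3 + 0\right) 1\right) + \left(3 + 1\right)\right) = 4 \left(\left(-5 + \frac{2}{3} \cdot 1 + \frac{2}{3} \left(-3\right) 1\right) + 4\right) = 4 \left(\left(-5 + \frac{2}{3} - 2\right) + 4\right) = 4 \left(- \frac{19}{3} + 4\right) = 4 \left(- \frac{7}{3}\right) = - \frac{28}{3}$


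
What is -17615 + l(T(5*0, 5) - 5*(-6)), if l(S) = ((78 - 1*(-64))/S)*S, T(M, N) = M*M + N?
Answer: -17473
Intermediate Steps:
T(M, N) = N + M² (T(M, N) = M² + N = N + M²)
l(S) = 142 (l(S) = ((78 + 64)/S)*S = (142/S)*S = 142)
-17615 + l(T(5*0, 5) - 5*(-6)) = -17615 + 142 = -17473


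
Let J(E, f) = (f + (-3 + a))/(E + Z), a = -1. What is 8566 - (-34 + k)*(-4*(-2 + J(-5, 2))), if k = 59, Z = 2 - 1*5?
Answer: 8391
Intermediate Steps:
Z = -3 (Z = 2 - 5 = -3)
J(E, f) = (-4 + f)/(-3 + E) (J(E, f) = (f + (-3 - 1))/(E - 3) = (f - 4)/(-3 + E) = (-4 + f)/(-3 + E))
8566 - (-34 + k)*(-4*(-2 + J(-5, 2))) = 8566 - (-34 + 59)*(-4*(-2 + (-4 + 2)/(-3 - 5))) = 8566 - 25*(-4*(-2 - 2/(-8))) = 8566 - 25*(-4*(-2 - 1/8*(-2))) = 8566 - 25*(-4*(-2 + 1/4)) = 8566 - 25*(-4*(-7/4)) = 8566 - 25*7 = 8566 - 1*175 = 8566 - 175 = 8391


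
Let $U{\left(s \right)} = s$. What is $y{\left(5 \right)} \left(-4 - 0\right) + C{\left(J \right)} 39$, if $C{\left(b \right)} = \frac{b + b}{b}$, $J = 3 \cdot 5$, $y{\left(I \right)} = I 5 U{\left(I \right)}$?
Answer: $-422$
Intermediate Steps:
$y{\left(I \right)} = 5 I^{2}$ ($y{\left(I \right)} = I 5 I = 5 I I = 5 I^{2}$)
$J = 15$
$C{\left(b \right)} = 2$ ($C{\left(b \right)} = \frac{2 b}{b} = 2$)
$y{\left(5 \right)} \left(-4 - 0\right) + C{\left(J \right)} 39 = 5 \cdot 5^{2} \left(-4 - 0\right) + 2 \cdot 39 = 5 \cdot 25 \left(-4 + 0\right) + 78 = 125 \left(-4\right) + 78 = -500 + 78 = -422$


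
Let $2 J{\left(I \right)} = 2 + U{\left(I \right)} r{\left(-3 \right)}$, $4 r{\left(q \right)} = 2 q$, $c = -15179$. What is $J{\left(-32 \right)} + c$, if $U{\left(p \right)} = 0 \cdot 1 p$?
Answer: $-15178$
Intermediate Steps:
$U{\left(p \right)} = 0$ ($U{\left(p \right)} = 0 p = 0$)
$r{\left(q \right)} = \frac{q}{2}$ ($r{\left(q \right)} = \frac{2 q}{4} = \frac{q}{2}$)
$J{\left(I \right)} = 1$ ($J{\left(I \right)} = \frac{2 + 0 \cdot \frac{1}{2} \left(-3\right)}{2} = \frac{2 + 0 \left(- \frac{3}{2}\right)}{2} = \frac{2 + 0}{2} = \frac{1}{2} \cdot 2 = 1$)
$J{\left(-32 \right)} + c = 1 - 15179 = -15178$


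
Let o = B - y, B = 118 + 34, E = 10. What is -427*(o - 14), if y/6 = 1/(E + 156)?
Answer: -4889577/83 ≈ -58911.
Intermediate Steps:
B = 152
y = 3/83 (y = 6/(10 + 156) = 6/166 = 6*(1/166) = 3/83 ≈ 0.036145)
o = 12613/83 (o = 152 - 1*3/83 = 152 - 3/83 = 12613/83 ≈ 151.96)
-427*(o - 14) = -427*(12613/83 - 14) = -427*11451/83 = -4889577/83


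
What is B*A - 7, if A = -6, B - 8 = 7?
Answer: -97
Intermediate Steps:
B = 15 (B = 8 + 7 = 15)
B*A - 7 = 15*(-6) - 7 = -90 - 7 = -97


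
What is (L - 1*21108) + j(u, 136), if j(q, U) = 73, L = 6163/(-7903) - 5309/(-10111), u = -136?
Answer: -1680869003221/79907233 ≈ -21035.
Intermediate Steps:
L = -20357066/79907233 (L = 6163*(-1/7903) - 5309*(-1/10111) = -6163/7903 + 5309/10111 = -20357066/79907233 ≈ -0.25476)
(L - 1*21108) + j(u, 136) = (-20357066/79907233 - 1*21108) + 73 = (-20357066/79907233 - 21108) + 73 = -1686702231230/79907233 + 73 = -1680869003221/79907233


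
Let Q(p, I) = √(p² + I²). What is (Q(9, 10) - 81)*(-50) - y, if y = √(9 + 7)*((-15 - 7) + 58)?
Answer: 3906 - 50*√181 ≈ 3233.3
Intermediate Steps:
y = 144 (y = √16*(-22 + 58) = 4*36 = 144)
Q(p, I) = √(I² + p²)
(Q(9, 10) - 81)*(-50) - y = (√(10² + 9²) - 81)*(-50) - 1*144 = (√(100 + 81) - 81)*(-50) - 144 = (√181 - 81)*(-50) - 144 = (-81 + √181)*(-50) - 144 = (4050 - 50*√181) - 144 = 3906 - 50*√181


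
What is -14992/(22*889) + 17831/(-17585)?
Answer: -306186509/171963715 ≈ -1.7805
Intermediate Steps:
-14992/(22*889) + 17831/(-17585) = -14992/19558 + 17831*(-1/17585) = -14992*1/19558 - 17831/17585 = -7496/9779 - 17831/17585 = -306186509/171963715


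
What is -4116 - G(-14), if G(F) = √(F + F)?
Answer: -4116 - 2*I*√7 ≈ -4116.0 - 5.2915*I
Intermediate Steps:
G(F) = √2*√F (G(F) = √(2*F) = √2*√F)
-4116 - G(-14) = -4116 - √2*√(-14) = -4116 - √2*I*√14 = -4116 - 2*I*√7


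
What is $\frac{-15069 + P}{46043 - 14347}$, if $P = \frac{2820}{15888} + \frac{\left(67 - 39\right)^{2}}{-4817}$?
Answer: $- \frac{96105587873}{202147832768} \approx -0.47542$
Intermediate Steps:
$P = \frac{93979}{6377708}$ ($P = 2820 \cdot \frac{1}{15888} + 28^{2} \left(- \frac{1}{4817}\right) = \frac{235}{1324} + 784 \left(- \frac{1}{4817}\right) = \frac{235}{1324} - \frac{784}{4817} = \frac{93979}{6377708} \approx 0.014736$)
$\frac{-15069 + P}{46043 - 14347} = \frac{-15069 + \frac{93979}{6377708}}{46043 - 14347} = - \frac{96105587873}{6377708 \cdot 31696} = \left(- \frac{96105587873}{6377708}\right) \frac{1}{31696} = - \frac{96105587873}{202147832768}$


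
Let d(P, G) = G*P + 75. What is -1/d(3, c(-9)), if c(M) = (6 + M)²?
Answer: -1/102 ≈ -0.0098039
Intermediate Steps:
d(P, G) = 75 + G*P
-1/d(3, c(-9)) = -1/(75 + (6 - 9)²*3) = -1/(75 + (-3)²*3) = -1/(75 + 9*3) = -1/(75 + 27) = -1/102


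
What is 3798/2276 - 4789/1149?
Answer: -3267931/1307562 ≈ -2.4993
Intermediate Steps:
3798/2276 - 4789/1149 = 3798*(1/2276) - 4789*1/1149 = 1899/1138 - 4789/1149 = -3267931/1307562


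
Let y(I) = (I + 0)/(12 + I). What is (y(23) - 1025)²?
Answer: 1285365904/1225 ≈ 1.0493e+6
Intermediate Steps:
y(I) = I/(12 + I)
(y(23) - 1025)² = (23/(12 + 23) - 1025)² = (23/35 - 1025)² = (-35852/35)² = 1285365904/1225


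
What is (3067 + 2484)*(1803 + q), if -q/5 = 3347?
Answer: -82887532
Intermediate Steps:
q = -16735 (q = -5*3347 = -16735)
(3067 + 2484)*(1803 + q) = (3067 + 2484)*(1803 - 16735) = 5551*(-14932) = -82887532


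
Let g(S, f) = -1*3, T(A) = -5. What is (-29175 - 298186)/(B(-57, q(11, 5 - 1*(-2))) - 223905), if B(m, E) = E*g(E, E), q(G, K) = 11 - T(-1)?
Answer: 327361/223953 ≈ 1.4617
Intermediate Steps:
g(S, f) = -3
q(G, K) = 16 (q(G, K) = 11 - 1*(-5) = 11 + 5 = 16)
B(m, E) = -3*E (B(m, E) = E*(-3) = -3*E)
(-29175 - 298186)/(B(-57, q(11, 5 - 1*(-2))) - 223905) = (-29175 - 298186)/(-3*16 - 223905) = -327361/(-48 - 223905) = -327361/(-223953) = -327361*(-1/223953) = 327361/223953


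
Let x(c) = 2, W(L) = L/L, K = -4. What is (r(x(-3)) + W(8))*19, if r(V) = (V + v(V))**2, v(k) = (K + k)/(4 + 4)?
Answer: 1235/16 ≈ 77.188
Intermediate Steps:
W(L) = 1
v(k) = -1/2 + k/8 (v(k) = (-4 + k)/(4 + 4) = (-4 + k)/8 = (-4 + k)*(1/8) = -1/2 + k/8)
r(V) = (-1/2 + 9*V/8)**2 (r(V) = (V + (-1/2 + V/8))**2 = (-1/2 + 9*V/8)**2)
(r(x(-3)) + W(8))*19 = ((-4 + 9*2)**2/64 + 1)*19 = ((-4 + 18)**2/64 + 1)*19 = ((1/64)*14**2 + 1)*19 = ((1/64)*196 + 1)*19 = (49/16 + 1)*19 = (65/16)*19 = 1235/16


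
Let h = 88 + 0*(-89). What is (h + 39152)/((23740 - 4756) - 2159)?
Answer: 7848/3365 ≈ 2.3322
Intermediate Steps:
h = 88 (h = 88 + 0 = 88)
(h + 39152)/((23740 - 4756) - 2159) = (88 + 39152)/((23740 - 4756) - 2159) = 39240/(18984 - 2159) = 39240/16825 = 39240*(1/16825) = 7848/3365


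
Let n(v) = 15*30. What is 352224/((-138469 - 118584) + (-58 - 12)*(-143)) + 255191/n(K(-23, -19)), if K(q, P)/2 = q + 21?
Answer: 62884649413/111169350 ≈ 565.67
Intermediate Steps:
K(q, P) = 42 + 2*q (K(q, P) = 2*(q + 21) = 2*(21 + q) = 42 + 2*q)
n(v) = 450
352224/((-138469 - 118584) + (-58 - 12)*(-143)) + 255191/n(K(-23, -19)) = 352224/((-138469 - 118584) + (-58 - 12)*(-143)) + 255191/450 = 352224/(-257053 - 70*(-143)) + 255191*(1/450) = 352224/(-257053 + 10010) + 255191/450 = 352224/(-247043) + 255191/450 = 352224*(-1/247043) + 255191/450 = -352224/247043 + 255191/450 = 62884649413/111169350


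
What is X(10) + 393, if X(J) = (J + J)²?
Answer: 793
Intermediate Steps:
X(J) = 4*J² (X(J) = (2*J)² = 4*J²)
X(10) + 393 = 4*10² + 393 = 4*100 + 393 = 400 + 393 = 793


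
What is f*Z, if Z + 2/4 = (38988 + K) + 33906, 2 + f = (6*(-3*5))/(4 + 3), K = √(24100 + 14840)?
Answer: -7580924/7 - 208*√9735/7 ≈ -1.0859e+6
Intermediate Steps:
K = 2*√9735 (K = √38940 = 2*√9735 ≈ 197.33)
f = -104/7 (f = -2 + (6*(-3*5))/(4 + 3) = -2 + (6*(-15))/7 = -2 - 90*⅐ = -2 - 90/7 = -104/7 ≈ -14.857)
Z = 145787/2 + 2*√9735 (Z = -½ + ((38988 + 2*√9735) + 33906) = -½ + (72894 + 2*√9735) = 145787/2 + 2*√9735 ≈ 73091.)
f*Z = -104*(145787/2 + 2*√9735)/7 = -7580924/7 - 208*√9735/7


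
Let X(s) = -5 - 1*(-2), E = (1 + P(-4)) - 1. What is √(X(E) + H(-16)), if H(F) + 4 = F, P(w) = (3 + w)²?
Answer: I*√23 ≈ 4.7958*I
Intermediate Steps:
H(F) = -4 + F
E = 1 (E = (1 + (3 - 4)²) - 1 = (1 + (-1)²) - 1 = (1 + 1) - 1 = 2 - 1 = 1)
X(s) = -3 (X(s) = -5 + 2 = -3)
√(X(E) + H(-16)) = √(-3 + (-4 - 16)) = √(-3 - 20) = √(-23) = I*√23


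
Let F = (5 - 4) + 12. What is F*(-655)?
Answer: -8515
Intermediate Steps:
F = 13 (F = 1 + 12 = 13)
F*(-655) = 13*(-655) = -8515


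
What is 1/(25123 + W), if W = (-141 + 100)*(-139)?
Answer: 1/30822 ≈ 3.2444e-5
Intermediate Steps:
W = 5699 (W = -41*(-139) = 5699)
1/(25123 + W) = 1/(25123 + 5699) = 1/30822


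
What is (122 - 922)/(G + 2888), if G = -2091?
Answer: -800/797 ≈ -1.0038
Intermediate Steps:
(122 - 922)/(G + 2888) = (122 - 922)/(-2091 + 2888) = -800/797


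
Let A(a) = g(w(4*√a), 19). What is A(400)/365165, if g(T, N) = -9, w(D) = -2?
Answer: -9/365165 ≈ -2.4646e-5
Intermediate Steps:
A(a) = -9
A(400)/365165 = -9/365165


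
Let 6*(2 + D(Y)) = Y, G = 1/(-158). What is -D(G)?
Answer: 1897/948 ≈ 2.0011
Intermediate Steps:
G = -1/158 ≈ -0.0063291
D(Y) = -2 + Y/6
-D(G) = -(-2 + (⅙)*(-1/158)) = -(-2 - 1/948) = -1*(-1897/948) = 1897/948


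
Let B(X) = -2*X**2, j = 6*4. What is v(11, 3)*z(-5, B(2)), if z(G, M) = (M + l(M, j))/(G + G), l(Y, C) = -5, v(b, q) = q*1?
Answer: 39/10 ≈ 3.9000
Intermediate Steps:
j = 24
v(b, q) = q
z(G, M) = (-5 + M)/(2*G) (z(G, M) = (M - 5)/(G + G) = (-5 + M)/((2*G)) = (-5 + M)*(1/(2*G)) = (-5 + M)/(2*G))
v(11, 3)*z(-5, B(2)) = 3*((1/2)*(-5 - 2*2**2)/(-5)) = 3*((1/2)*(-1/5)*(-5 - 2*4)) = 3*((1/2)*(-1/5)*(-5 - 8)) = 3*((1/2)*(-1/5)*(-13)) = 3*(13/10) = 39/10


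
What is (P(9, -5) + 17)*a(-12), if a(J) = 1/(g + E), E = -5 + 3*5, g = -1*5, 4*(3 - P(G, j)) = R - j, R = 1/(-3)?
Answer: 113/30 ≈ 3.7667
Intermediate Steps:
R = -⅓ ≈ -0.33333
P(G, j) = 37/12 + j/4 (P(G, j) = 3 - (-⅓ - j)/4 = 3 + (1/12 + j/4) = 37/12 + j/4)
g = -5
E = 10 (E = -5 + 15 = 10)
a(J) = ⅕ (a(J) = 1/(-5 + 10) = 1/5 = ⅕)
(P(9, -5) + 17)*a(-12) = ((37/12 + (¼)*(-5)) + 17)*(⅕) = ((37/12 - 5/4) + 17)*(⅕) = (11/6 + 17)*(⅕) = (113/6)*(⅕) = 113/30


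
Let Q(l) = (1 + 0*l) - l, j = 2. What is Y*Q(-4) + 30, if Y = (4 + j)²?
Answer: 210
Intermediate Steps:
Y = 36 (Y = (4 + 2)² = 6² = 36)
Q(l) = 1 - l (Q(l) = (1 + 0) - l = 1 - l)
Y*Q(-4) + 30 = 36*(1 - 1*(-4)) + 30 = 36*(1 + 4) + 30 = 36*5 + 30 = 180 + 30 = 210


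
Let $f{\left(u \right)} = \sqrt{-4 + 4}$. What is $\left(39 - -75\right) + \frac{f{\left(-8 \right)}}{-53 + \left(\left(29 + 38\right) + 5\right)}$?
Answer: $114$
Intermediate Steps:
$f{\left(u \right)} = 0$ ($f{\left(u \right)} = \sqrt{0} = 0$)
$\left(39 - -75\right) + \frac{f{\left(-8 \right)}}{-53 + \left(\left(29 + 38\right) + 5\right)} = \left(39 - -75\right) + \frac{1}{-53 + \left(\left(29 + 38\right) + 5\right)} 0 = \left(39 + 75\right) + \frac{1}{-53 + \left(67 + 5\right)} 0 = 114 + \frac{1}{-53 + 72} \cdot 0 = 114 + \frac{1}{19} \cdot 0 = 114 + 0 = 114$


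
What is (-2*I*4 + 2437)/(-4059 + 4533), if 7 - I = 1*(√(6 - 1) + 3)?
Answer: 2405/474 + 4*√5/237 ≈ 5.1116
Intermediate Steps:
I = 4 - √5 (I = 7 - (√(6 - 1) + 3) = 7 - (√5 + 3) = 7 - (3 + √5) = 7 + (-3 - √5) = 4 - √5 ≈ 1.7639)
(-2*I*4 + 2437)/(-4059 + 4533) = (-2*(4 - √5)*4 + 2437)/(-4059 + 4533) = ((-8 + 2*√5)*4 + 2437)/474 = ((-32 + 8*√5) + 2437)*(1/474) = (2405 + 8*√5)*(1/474) = 2405/474 + 4*√5/237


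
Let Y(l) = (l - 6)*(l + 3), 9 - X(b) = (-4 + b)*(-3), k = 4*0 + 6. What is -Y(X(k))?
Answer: -162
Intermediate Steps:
k = 6 (k = 0 + 6 = 6)
X(b) = -3 + 3*b (X(b) = 9 - (-4 + b)*(-3) = 9 - (12 - 3*b) = 9 + (-12 + 3*b) = -3 + 3*b)
Y(l) = (-6 + l)*(3 + l)
-Y(X(k)) = -(-18 + (-3 + 3*6)² - 3*(-3 + 3*6)) = -(-18 + (-3 + 18)² - 3*(-3 + 18)) = -(-18 + 15² - 3*15) = -(-18 + 225 - 45) = -1*162 = -162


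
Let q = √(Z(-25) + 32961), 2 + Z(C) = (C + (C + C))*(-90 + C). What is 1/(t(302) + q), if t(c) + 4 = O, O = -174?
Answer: 89/4950 + √2599/2475 ≈ 0.038578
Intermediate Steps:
Z(C) = -2 + 3*C*(-90 + C) (Z(C) = -2 + (C + (C + C))*(-90 + C) = -2 + (C + 2*C)*(-90 + C) = -2 + (3*C)*(-90 + C) = -2 + 3*C*(-90 + C))
t(c) = -178 (t(c) = -4 - 174 = -178)
q = 4*√2599 (q = √((-2 - 270*(-25) + 3*(-25)²) + 32961) = √((-2 + 6750 + 3*625) + 32961) = √((-2 + 6750 + 1875) + 32961) = √(8623 + 32961) = √41584 = 4*√2599 ≈ 203.92)
1/(t(302) + q) = 1/(-178 + 4*√2599)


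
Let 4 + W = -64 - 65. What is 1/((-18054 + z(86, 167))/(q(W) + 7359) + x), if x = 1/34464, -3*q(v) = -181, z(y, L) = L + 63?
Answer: -1068384/2566625 ≈ -0.41626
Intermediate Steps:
z(y, L) = 63 + L
W = -133 (W = -4 + (-64 - 65) = -4 - 129 = -133)
q(v) = 181/3 (q(v) = -⅓*(-181) = 181/3)
x = 1/34464 ≈ 2.9016e-5
1/((-18054 + z(86, 167))/(q(W) + 7359) + x) = 1/((-18054 + (63 + 167))/(181/3 + 7359) + 1/34464) = 1/((-18054 + 230)/(22258/3) + 1/34464) = 1/(-17824*3/22258 + 1/34464) = 1/(-26736/11129 + 1/34464) = 1/(-2566625/1068384) = -1068384/2566625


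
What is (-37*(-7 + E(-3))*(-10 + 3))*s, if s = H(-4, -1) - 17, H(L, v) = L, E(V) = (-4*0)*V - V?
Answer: 21756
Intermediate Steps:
E(V) = -V (E(V) = 0*V - V = 0 - V = -V)
s = -21 (s = -4 - 17 = -21)
(-37*(-7 + E(-3))*(-10 + 3))*s = -37*(-7 - 1*(-3))*(-10 + 3)*(-21) = -37*(-7 + 3)*(-7)*(-21) = -(-148)*(-7)*(-21) = -37*28*(-21) = -1036*(-21) = 21756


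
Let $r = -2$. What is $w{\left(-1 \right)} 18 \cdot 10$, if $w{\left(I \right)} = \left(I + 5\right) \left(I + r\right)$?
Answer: $-2160$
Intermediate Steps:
$w{\left(I \right)} = \left(-2 + I\right) \left(5 + I\right)$ ($w{\left(I \right)} = \left(I + 5\right) \left(I - 2\right) = \left(5 + I\right) \left(-2 + I\right) = \left(-2 + I\right) \left(5 + I\right)$)
$w{\left(-1 \right)} 18 \cdot 10 = \left(-10 + \left(-1\right)^{2} + 3 \left(-1\right)\right) 18 \cdot 10 = \left(-10 + 1 - 3\right) 18 \cdot 10 = \left(-12\right) 18 \cdot 10 = \left(-216\right) 10 = -2160$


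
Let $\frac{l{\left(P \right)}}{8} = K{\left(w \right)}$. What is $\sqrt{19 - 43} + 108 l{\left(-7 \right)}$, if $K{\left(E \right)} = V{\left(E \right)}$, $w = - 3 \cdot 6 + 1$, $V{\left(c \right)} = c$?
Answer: $-14688 + 2 i \sqrt{6} \approx -14688.0 + 4.899 i$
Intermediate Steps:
$w = -17$ ($w = \left(-1\right) 18 + 1 = -18 + 1 = -17$)
$K{\left(E \right)} = E$
$l{\left(P \right)} = -136$ ($l{\left(P \right)} = 8 \left(-17\right) = -136$)
$\sqrt{19 - 43} + 108 l{\left(-7 \right)} = \sqrt{19 - 43} + 108 \left(-136\right) = \sqrt{-24} - 14688 = 2 i \sqrt{6} - 14688 = -14688 + 2 i \sqrt{6}$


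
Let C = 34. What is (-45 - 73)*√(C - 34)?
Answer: 0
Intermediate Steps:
(-45 - 73)*√(C - 34) = (-45 - 73)*√(34 - 34) = -118*√0 = -118*0 = 0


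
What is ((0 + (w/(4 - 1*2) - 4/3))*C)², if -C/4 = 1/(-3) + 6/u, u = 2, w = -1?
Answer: 30976/81 ≈ 382.42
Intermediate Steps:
C = -32/3 (C = -4*(1/(-3) + 6/2) = -4*(1*(-⅓) + 6*(½)) = -4*(-⅓ + 3) = -4*8/3 = -32/3 ≈ -10.667)
((0 + (w/(4 - 1*2) - 4/3))*C)² = ((0 + (-1/(4 - 1*2) - 4/3))*(-32/3))² = ((0 + (-1/(4 - 2) - 4*⅓))*(-32/3))² = ((0 + (-1/2 - 4/3))*(-32/3))² = ((0 + (-1*½ - 4/3))*(-32/3))² = ((0 + (-½ - 4/3))*(-32/3))² = ((0 - 11/6)*(-32/3))² = (-11/6*(-32/3))² = (176/9)² = 30976/81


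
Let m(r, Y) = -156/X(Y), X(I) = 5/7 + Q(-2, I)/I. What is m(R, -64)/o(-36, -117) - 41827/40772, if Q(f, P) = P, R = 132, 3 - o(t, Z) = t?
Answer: -410885/122316 ≈ -3.3592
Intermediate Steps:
o(t, Z) = 3 - t
X(I) = 12/7 (X(I) = 5/7 + I/I = 5*(1/7) + 1 = 5/7 + 1 = 12/7)
m(r, Y) = -91 (m(r, Y) = -156/12/7 = -156*7/12 = -91)
m(R, -64)/o(-36, -117) - 41827/40772 = -91/(3 - 1*(-36)) - 41827/40772 = -91/(3 + 36) - 41827*1/40772 = -91/39 - 41827/40772 = -91*1/39 - 41827/40772 = -7/3 - 41827/40772 = -410885/122316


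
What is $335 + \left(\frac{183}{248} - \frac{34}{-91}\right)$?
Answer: $\frac{7585365}{22568} \approx 336.11$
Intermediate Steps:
$335 + \left(\frac{183}{248} - \frac{34}{-91}\right) = 335 + \left(183 \cdot \frac{1}{248} - - \frac{34}{91}\right) = 335 + \left(\frac{183}{248} + \frac{34}{91}\right) = 335 + \frac{25085}{22568} = \frac{7585365}{22568}$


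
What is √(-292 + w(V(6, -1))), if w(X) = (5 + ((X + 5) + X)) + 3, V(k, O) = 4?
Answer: I*√271 ≈ 16.462*I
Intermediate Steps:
w(X) = 13 + 2*X (w(X) = (5 + ((5 + X) + X)) + 3 = (5 + (5 + 2*X)) + 3 = (10 + 2*X) + 3 = 13 + 2*X)
√(-292 + w(V(6, -1))) = √(-292 + (13 + 2*4)) = √(-292 + (13 + 8)) = √(-292 + 21) = √(-271) = I*√271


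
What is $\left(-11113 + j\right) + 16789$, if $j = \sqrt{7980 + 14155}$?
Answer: $5676 + \sqrt{22135} \approx 5824.8$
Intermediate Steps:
$j = \sqrt{22135} \approx 148.78$
$\left(-11113 + j\right) + 16789 = \left(-11113 + \sqrt{22135}\right) + 16789 = 5676 + \sqrt{22135}$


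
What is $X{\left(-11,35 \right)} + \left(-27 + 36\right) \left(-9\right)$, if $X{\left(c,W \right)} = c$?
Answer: $-92$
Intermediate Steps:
$X{\left(-11,35 \right)} + \left(-27 + 36\right) \left(-9\right) = -11 + \left(-27 + 36\right) \left(-9\right) = -11 + 9 \left(-9\right) = -11 - 81 = -92$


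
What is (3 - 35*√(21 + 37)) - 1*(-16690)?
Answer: 16693 - 35*√58 ≈ 16426.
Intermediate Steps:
(3 - 35*√(21 + 37)) - 1*(-16690) = (3 - 35*√58) + 16690 = 16693 - 35*√58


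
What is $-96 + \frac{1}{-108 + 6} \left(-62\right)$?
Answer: $- \frac{4865}{51} \approx -95.392$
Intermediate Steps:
$-96 + \frac{1}{-108 + 6} \left(-62\right) = -96 + \frac{1}{-102} \left(-62\right) = -96 - - \frac{31}{51} = -96 + \frac{31}{51} = - \frac{4865}{51}$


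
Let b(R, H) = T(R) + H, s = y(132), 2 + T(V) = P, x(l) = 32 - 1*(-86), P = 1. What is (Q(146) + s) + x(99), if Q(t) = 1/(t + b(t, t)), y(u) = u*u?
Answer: 5104723/291 ≈ 17542.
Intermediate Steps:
x(l) = 118 (x(l) = 32 + 86 = 118)
T(V) = -1 (T(V) = -2 + 1 = -1)
y(u) = u**2
s = 17424 (s = 132**2 = 17424)
b(R, H) = -1 + H
Q(t) = 1/(-1 + 2*t) (Q(t) = 1/(t + (-1 + t)) = 1/(-1 + 2*t))
(Q(146) + s) + x(99) = (1/(-1 + 2*146) + 17424) + 118 = (1/(-1 + 292) + 17424) + 118 = (1/291 + 17424) + 118 = 5070385/291 + 118 = 5104723/291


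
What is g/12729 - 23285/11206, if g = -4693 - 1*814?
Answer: -358106207/142641174 ≈ -2.5105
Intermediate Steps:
g = -5507 (g = -4693 - 814 = -5507)
g/12729 - 23285/11206 = -5507/12729 - 23285/11206 = -358106207/142641174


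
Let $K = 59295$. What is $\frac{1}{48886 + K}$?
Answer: $\frac{1}{108181} \approx 9.2438 \cdot 10^{-6}$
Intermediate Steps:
$\frac{1}{48886 + K} = \frac{1}{48886 + 59295} = \frac{1}{108181}$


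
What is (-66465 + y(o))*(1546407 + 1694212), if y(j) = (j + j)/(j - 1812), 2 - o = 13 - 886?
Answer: -201823985182645/937 ≈ -2.1539e+11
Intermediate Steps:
o = 875 (o = 2 - (13 - 886) = 2 - 1*(-873) = 2 + 873 = 875)
y(j) = 2*j/(-1812 + j) (y(j) = (2*j)/(-1812 + j) = 2*j/(-1812 + j))
(-66465 + y(o))*(1546407 + 1694212) = (-66465 + 2*875/(-1812 + 875))*(1546407 + 1694212) = (-66465 + 2*875/(-937))*3240619 = (-66465 + 2*875*(-1/937))*3240619 = (-66465 - 1750/937)*3240619 = -62279455/937*3240619 = -201823985182645/937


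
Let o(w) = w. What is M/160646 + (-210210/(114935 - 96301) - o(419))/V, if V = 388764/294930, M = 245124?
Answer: -34100366993762/104956377317 ≈ -324.90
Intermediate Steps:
V = 21598/16385 (V = 388764*(1/294930) = 21598/16385 ≈ 1.3182)
M/160646 + (-210210/(114935 - 96301) - o(419))/V = 245124/160646 + (-210210/(114935 - 96301) - 1*419)/(21598/16385) = 245124*(1/160646) + (-210210/18634 - 419)*(16385/21598) = 122562/80323 + (-210210*1/18634 - 419)*(16385/21598) = 122562/80323 + (-1365/121 - 419)*(16385/21598) = 122562/80323 - 52064/121*16385/21598 = 122562/80323 - 426534320/1306679 = -34100366993762/104956377317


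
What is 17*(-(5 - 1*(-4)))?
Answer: -153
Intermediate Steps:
17*(-(5 - 1*(-4))) = 17*(-(5 + 4)) = 17*(-1*9) = 17*(-9) = -153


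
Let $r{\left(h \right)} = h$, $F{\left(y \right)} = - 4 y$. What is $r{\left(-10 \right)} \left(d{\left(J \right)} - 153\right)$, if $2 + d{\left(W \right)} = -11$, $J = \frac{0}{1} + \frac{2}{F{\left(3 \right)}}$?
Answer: $1660$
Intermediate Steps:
$J = - \frac{1}{6}$ ($J = \frac{0}{1} + \frac{2}{\left(-4\right) 3} = 0 \cdot 1 + \frac{2}{-12} = 0 + 2 \left(- \frac{1}{12}\right) = 0 - \frac{1}{6} = - \frac{1}{6} \approx -0.16667$)
$d{\left(W \right)} = -13$ ($d{\left(W \right)} = -2 - 11 = -13$)
$r{\left(-10 \right)} \left(d{\left(J \right)} - 153\right) = - 10 \left(-13 - 153\right) = \left(-10\right) \left(-166\right) = 1660$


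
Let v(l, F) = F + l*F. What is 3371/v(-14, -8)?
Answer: 3371/104 ≈ 32.413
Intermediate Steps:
v(l, F) = F + F*l
3371/v(-14, -8) = 3371/((-8*(1 - 14))) = 3371/((-8*(-13))) = 3371/104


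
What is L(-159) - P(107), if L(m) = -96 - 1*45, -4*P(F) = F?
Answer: -457/4 ≈ -114.25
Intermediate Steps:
P(F) = -F/4
L(m) = -141 (L(m) = -96 - 45 = -141)
L(-159) - P(107) = -141 - (-1)*107/4 = -141 - 1*(-107/4) = -141 + 107/4 = -457/4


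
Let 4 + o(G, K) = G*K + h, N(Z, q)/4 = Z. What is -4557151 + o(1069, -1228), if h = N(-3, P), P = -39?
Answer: -5869899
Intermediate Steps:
N(Z, q) = 4*Z
h = -12 (h = 4*(-3) = -12)
o(G, K) = -16 + G*K (o(G, K) = -4 + (G*K - 12) = -4 + (-12 + G*K) = -16 + G*K)
-4557151 + o(1069, -1228) = -4557151 + (-16 + 1069*(-1228)) = -4557151 + (-16 - 1312732) = -4557151 - 1312748 = -5869899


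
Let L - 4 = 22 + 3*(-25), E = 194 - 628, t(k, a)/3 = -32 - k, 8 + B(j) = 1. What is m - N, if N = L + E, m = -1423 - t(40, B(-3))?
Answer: -724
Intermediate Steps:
B(j) = -7 (B(j) = -8 + 1 = -7)
t(k, a) = -96 - 3*k (t(k, a) = 3*(-32 - k) = -96 - 3*k)
m = -1207 (m = -1423 - (-96 - 3*40) = -1423 - (-96 - 120) = -1423 - 1*(-216) = -1423 + 216 = -1207)
E = -434
L = -49 (L = 4 + (22 + 3*(-25)) = 4 + (22 - 75) = 4 - 53 = -49)
N = -483 (N = -49 - 434 = -483)
m - N = -1207 - 1*(-483) = -1207 + 483 = -724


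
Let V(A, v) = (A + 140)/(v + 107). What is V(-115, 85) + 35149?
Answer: 6748633/192 ≈ 35149.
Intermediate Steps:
V(A, v) = (140 + A)/(107 + v)
V(-115, 85) + 35149 = (140 - 115)/(107 + 85) + 35149 = 25/192 + 35149 = 6748633/192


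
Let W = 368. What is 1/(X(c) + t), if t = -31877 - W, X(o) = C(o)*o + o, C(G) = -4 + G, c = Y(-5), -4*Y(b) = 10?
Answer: -4/128925 ≈ -3.1026e-5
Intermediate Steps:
Y(b) = -5/2 (Y(b) = -¼*10 = -5/2)
c = -5/2 ≈ -2.5000
X(o) = o + o*(-4 + o) (X(o) = (-4 + o)*o + o = o*(-4 + o) + o = o + o*(-4 + o))
t = -32245 (t = -31877 - 1*368 = -31877 - 368 = -32245)
1/(X(c) + t) = 1/(-5*(-3 - 5/2)/2 - 32245) = 1/(-5/2*(-11/2) - 32245) = 1/(55/4 - 32245) = 1/(-128925/4) = -4/128925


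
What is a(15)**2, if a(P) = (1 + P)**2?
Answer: 65536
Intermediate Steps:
a(15)**2 = ((1 + 15)**2)**2 = (16**2)**2 = 256**2 = 65536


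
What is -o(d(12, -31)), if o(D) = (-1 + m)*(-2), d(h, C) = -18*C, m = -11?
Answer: -24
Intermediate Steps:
o(D) = 24 (o(D) = (-1 - 11)*(-2) = -12*(-2) = 24)
-o(d(12, -31)) = -1*24 = -24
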